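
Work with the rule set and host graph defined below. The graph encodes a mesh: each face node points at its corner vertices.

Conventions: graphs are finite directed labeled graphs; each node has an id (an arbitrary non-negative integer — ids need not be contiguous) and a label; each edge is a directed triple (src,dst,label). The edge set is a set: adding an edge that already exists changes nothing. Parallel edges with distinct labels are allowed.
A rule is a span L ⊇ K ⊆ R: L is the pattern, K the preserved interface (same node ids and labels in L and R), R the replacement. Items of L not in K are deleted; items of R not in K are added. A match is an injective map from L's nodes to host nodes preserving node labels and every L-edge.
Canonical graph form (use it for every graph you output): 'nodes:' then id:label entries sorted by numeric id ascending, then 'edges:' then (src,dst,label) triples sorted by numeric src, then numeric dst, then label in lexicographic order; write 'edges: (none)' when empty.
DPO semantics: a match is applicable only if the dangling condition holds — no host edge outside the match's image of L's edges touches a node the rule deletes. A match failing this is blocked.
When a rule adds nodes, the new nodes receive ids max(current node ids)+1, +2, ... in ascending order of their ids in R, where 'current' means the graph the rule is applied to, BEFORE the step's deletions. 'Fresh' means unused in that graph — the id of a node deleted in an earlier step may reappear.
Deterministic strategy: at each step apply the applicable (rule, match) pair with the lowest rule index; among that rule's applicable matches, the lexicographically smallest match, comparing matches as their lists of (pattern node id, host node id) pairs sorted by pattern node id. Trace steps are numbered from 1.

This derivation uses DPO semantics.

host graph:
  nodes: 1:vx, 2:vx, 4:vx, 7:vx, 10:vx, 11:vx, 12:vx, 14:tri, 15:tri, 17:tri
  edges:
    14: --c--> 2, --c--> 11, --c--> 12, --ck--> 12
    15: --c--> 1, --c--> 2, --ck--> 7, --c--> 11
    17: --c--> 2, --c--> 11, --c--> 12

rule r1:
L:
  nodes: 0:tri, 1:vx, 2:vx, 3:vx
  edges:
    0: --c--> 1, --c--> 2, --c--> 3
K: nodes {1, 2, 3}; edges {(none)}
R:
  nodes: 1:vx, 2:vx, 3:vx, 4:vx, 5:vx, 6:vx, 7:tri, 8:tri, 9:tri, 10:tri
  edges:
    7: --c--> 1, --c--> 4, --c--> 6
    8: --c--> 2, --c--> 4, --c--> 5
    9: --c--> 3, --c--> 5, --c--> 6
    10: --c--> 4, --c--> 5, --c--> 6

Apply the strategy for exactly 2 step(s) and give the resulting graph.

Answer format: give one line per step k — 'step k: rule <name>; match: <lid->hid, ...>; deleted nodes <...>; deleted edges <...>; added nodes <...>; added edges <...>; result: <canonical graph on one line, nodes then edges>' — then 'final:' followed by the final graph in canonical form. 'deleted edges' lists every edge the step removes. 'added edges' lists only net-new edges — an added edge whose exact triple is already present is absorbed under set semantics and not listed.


step 1: rule r1; match: 0->17, 1->2, 2->11, 3->12; deleted nodes 17; deleted edges (17,2,c); (17,11,c); (17,12,c); added nodes 18, 19, 20, 21, 22, 23, 24; added edges (21,2,c); (21,18,c); (21,20,c); (22,11,c); (22,18,c); (22,19,c); (23,12,c); (23,19,c); (23,20,c); (24,18,c); (24,19,c); (24,20,c); result: nodes: 1:vx, 2:vx, 4:vx, 7:vx, 10:vx, 11:vx, 12:vx, 14:tri, 15:tri, 18:vx, 19:vx, 20:vx, 21:tri, 22:tri, 23:tri, 24:tri edges: (14,2,c); (14,11,c); (14,12,c); (14,12,ck); (15,1,c); (15,2,c); (15,7,ck); (15,11,c); (21,2,c); (21,18,c); (21,20,c); (22,11,c); (22,18,c); (22,19,c); (23,12,c); (23,19,c); (23,20,c); (24,18,c); (24,19,c); (24,20,c)
step 2: rule r1; match: 0->21, 1->2, 2->18, 3->20; deleted nodes 21; deleted edges (21,2,c); (21,18,c); (21,20,c); added nodes 25, 26, 27, 28, 29, 30, 31; added edges (28,2,c); (28,25,c); (28,27,c); (29,18,c); (29,25,c); (29,26,c); (30,20,c); (30,26,c); (30,27,c); (31,25,c); (31,26,c); (31,27,c); result: nodes: 1:vx, 2:vx, 4:vx, 7:vx, 10:vx, 11:vx, 12:vx, 14:tri, 15:tri, 18:vx, 19:vx, 20:vx, 22:tri, 23:tri, 24:tri, 25:vx, 26:vx, 27:vx, 28:tri, 29:tri, 30:tri, 31:tri edges: (14,2,c); (14,11,c); (14,12,c); (14,12,ck); (15,1,c); (15,2,c); (15,7,ck); (15,11,c); (22,11,c); (22,18,c); (22,19,c); (23,12,c); (23,19,c); (23,20,c); (24,18,c); (24,19,c); (24,20,c); (28,2,c); (28,25,c); (28,27,c); (29,18,c); (29,25,c); (29,26,c); (30,20,c); (30,26,c); (30,27,c); (31,25,c); (31,26,c); (31,27,c)
final:
nodes: 1:vx, 2:vx, 4:vx, 7:vx, 10:vx, 11:vx, 12:vx, 14:tri, 15:tri, 18:vx, 19:vx, 20:vx, 22:tri, 23:tri, 24:tri, 25:vx, 26:vx, 27:vx, 28:tri, 29:tri, 30:tri, 31:tri
edges: (14,2,c); (14,11,c); (14,12,c); (14,12,ck); (15,1,c); (15,2,c); (15,7,ck); (15,11,c); (22,11,c); (22,18,c); (22,19,c); (23,12,c); (23,19,c); (23,20,c); (24,18,c); (24,19,c); (24,20,c); (28,2,c); (28,25,c); (28,27,c); (29,18,c); (29,25,c); (29,26,c); (30,20,c); (30,26,c); (30,27,c); (31,25,c); (31,26,c); (31,27,c)


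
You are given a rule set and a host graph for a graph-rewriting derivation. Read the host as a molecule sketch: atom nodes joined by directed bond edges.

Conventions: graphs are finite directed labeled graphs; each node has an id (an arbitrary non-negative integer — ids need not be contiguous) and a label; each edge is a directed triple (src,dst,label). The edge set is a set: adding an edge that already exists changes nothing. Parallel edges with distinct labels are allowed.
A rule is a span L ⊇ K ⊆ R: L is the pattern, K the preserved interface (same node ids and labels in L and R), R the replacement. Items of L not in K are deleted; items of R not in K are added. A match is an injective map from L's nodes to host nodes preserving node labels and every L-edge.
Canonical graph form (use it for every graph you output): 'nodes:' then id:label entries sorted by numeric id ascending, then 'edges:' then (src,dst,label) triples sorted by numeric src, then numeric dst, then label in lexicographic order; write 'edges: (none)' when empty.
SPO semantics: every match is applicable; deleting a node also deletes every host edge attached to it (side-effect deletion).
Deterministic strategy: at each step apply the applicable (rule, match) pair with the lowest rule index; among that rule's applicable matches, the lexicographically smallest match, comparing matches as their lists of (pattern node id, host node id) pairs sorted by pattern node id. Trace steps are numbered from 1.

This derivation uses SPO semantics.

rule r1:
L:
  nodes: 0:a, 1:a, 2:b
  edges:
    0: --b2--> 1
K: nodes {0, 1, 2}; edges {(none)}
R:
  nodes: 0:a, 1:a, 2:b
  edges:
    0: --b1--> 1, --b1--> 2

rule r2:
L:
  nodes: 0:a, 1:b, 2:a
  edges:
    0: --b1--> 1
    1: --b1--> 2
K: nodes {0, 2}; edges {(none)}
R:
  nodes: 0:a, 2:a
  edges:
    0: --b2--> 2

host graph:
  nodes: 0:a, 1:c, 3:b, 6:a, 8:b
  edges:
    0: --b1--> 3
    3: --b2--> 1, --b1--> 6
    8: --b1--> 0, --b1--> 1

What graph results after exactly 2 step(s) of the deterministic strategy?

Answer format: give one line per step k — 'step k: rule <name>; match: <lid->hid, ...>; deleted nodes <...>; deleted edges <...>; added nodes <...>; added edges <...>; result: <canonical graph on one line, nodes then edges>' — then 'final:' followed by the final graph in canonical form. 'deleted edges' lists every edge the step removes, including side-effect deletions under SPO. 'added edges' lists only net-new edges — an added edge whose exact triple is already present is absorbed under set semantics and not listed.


step 1: rule r2; match: 0->0, 1->3, 2->6; deleted nodes 3; deleted edges (0,3,b1); (3,1,b2); (3,6,b1); added nodes (none); added edges (0,6,b2); result: nodes: 0:a, 1:c, 6:a, 8:b edges: (0,6,b2); (8,0,b1); (8,1,b1)
step 2: rule r1; match: 0->0, 1->6, 2->8; deleted nodes (none); deleted edges (0,6,b2); added nodes (none); added edges (0,6,b1); (0,8,b1); result: nodes: 0:a, 1:c, 6:a, 8:b edges: (0,6,b1); (0,8,b1); (8,0,b1); (8,1,b1)
final:
nodes: 0:a, 1:c, 6:a, 8:b
edges: (0,6,b1); (0,8,b1); (8,0,b1); (8,1,b1)


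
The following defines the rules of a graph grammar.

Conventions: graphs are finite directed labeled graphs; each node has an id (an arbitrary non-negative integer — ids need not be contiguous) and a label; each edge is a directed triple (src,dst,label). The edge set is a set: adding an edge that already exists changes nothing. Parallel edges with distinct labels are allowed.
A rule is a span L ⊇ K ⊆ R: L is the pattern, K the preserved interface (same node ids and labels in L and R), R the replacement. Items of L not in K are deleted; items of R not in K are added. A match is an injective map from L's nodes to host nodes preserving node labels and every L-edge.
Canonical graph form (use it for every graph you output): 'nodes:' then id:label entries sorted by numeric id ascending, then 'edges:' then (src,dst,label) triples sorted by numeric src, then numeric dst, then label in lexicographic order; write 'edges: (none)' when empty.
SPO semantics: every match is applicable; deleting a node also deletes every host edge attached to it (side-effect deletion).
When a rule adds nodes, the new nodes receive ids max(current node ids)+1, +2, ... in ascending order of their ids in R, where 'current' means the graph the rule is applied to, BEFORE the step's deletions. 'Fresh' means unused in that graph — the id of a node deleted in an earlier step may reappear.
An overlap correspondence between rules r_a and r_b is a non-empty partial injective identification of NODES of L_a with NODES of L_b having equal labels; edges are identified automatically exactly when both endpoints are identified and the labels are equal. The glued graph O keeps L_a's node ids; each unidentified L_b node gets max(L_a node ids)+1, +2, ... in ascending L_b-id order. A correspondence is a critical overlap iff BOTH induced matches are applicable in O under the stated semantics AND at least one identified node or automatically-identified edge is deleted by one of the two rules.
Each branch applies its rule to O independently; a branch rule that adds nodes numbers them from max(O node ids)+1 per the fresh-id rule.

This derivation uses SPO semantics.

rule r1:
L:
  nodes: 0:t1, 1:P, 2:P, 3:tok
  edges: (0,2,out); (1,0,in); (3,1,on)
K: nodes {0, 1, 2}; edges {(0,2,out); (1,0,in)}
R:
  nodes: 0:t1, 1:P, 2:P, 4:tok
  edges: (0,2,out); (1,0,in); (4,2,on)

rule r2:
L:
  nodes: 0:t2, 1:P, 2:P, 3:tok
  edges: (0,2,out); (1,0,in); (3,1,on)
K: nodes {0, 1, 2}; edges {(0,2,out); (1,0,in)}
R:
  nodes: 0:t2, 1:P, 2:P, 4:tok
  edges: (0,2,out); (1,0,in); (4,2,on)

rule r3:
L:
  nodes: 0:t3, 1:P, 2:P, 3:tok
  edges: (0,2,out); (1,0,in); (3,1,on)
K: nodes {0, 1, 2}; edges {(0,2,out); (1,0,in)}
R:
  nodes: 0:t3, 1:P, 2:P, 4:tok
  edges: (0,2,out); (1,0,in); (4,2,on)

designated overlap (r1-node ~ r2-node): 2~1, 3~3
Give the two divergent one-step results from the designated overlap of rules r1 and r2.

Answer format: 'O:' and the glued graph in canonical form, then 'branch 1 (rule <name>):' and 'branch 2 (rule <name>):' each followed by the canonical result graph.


O:
nodes: 0:t1, 1:P, 2:P, 3:tok, 4:t2, 5:P
edges: (0,2,out); (1,0,in); (2,4,in); (3,1,on); (3,2,on); (4,5,out)
branch 1 (rule r1):
nodes: 0:t1, 1:P, 2:P, 4:t2, 5:P, 6:tok
edges: (0,2,out); (1,0,in); (2,4,in); (4,5,out); (6,2,on)
branch 2 (rule r2):
nodes: 0:t1, 1:P, 2:P, 4:t2, 5:P, 6:tok
edges: (0,2,out); (1,0,in); (2,4,in); (4,5,out); (6,5,on)


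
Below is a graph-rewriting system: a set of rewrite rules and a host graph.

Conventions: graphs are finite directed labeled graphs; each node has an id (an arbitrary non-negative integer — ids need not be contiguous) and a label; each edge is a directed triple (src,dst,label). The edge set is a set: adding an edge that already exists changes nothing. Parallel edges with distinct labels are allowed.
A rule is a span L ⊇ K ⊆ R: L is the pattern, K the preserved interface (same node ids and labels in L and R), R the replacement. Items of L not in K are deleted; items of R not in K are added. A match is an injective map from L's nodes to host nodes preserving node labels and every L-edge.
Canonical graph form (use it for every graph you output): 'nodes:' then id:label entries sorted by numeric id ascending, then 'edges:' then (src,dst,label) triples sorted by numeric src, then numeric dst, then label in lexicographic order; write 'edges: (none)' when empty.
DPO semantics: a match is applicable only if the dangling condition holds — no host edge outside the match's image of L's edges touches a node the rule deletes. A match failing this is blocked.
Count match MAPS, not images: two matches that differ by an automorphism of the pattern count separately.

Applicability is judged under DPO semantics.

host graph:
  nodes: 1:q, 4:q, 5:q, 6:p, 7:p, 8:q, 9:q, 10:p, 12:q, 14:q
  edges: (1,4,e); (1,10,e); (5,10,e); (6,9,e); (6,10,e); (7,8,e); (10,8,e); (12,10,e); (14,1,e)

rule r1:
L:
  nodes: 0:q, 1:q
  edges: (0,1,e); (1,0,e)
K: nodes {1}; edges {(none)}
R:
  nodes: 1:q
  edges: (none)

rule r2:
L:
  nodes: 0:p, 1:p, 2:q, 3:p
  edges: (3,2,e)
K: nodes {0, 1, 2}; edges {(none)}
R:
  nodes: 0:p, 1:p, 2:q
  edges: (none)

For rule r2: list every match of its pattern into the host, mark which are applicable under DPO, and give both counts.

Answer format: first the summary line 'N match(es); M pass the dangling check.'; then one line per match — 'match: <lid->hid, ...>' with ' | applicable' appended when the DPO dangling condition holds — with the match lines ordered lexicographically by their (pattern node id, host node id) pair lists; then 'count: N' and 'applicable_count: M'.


6 match(es); 2 pass the dangling check.
match: 0->6, 1->7, 2->8, 3->10
match: 0->6, 1->10, 2->8, 3->7 | applicable
match: 0->7, 1->6, 2->8, 3->10
match: 0->7, 1->10, 2->9, 3->6
match: 0->10, 1->6, 2->8, 3->7 | applicable
match: 0->10, 1->7, 2->9, 3->6
count: 6
applicable_count: 2


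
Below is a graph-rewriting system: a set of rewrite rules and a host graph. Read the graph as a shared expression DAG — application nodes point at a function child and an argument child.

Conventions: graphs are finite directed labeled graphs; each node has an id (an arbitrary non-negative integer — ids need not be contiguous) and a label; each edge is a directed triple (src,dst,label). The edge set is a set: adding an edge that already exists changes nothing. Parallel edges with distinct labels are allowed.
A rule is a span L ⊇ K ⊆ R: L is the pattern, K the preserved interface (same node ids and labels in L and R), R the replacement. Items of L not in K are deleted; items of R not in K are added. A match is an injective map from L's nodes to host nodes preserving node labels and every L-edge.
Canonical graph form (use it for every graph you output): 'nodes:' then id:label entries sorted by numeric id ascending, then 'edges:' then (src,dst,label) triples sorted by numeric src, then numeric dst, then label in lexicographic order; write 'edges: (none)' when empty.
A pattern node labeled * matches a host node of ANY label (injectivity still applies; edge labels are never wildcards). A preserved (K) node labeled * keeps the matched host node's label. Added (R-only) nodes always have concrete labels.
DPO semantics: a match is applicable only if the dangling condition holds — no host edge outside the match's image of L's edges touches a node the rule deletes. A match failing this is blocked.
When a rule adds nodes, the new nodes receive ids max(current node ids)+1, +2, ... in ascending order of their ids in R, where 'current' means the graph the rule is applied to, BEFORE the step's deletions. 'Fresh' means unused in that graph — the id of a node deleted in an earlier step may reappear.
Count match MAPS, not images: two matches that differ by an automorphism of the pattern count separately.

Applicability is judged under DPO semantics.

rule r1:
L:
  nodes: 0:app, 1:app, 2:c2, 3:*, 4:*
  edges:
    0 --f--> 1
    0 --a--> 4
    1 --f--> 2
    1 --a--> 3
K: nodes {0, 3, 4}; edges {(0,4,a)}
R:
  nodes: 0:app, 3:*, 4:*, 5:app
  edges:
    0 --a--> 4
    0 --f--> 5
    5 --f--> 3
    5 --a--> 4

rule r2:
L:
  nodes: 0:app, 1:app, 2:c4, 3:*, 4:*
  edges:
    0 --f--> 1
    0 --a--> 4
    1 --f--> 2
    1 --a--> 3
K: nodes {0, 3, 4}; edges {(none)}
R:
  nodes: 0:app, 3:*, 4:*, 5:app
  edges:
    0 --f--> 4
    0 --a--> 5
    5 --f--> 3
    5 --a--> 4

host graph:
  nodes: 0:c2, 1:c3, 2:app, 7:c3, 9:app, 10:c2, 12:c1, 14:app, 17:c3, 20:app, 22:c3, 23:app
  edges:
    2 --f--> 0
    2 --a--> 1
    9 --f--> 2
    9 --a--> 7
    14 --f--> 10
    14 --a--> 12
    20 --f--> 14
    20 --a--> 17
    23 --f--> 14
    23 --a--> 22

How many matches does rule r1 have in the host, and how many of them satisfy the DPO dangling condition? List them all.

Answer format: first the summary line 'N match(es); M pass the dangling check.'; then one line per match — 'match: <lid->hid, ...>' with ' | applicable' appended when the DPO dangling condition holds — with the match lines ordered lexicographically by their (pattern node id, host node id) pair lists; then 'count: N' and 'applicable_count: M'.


3 match(es); 1 pass the dangling check.
match: 0->9, 1->2, 2->0, 3->1, 4->7 | applicable
match: 0->20, 1->14, 2->10, 3->12, 4->17
match: 0->23, 1->14, 2->10, 3->12, 4->22
count: 3
applicable_count: 1


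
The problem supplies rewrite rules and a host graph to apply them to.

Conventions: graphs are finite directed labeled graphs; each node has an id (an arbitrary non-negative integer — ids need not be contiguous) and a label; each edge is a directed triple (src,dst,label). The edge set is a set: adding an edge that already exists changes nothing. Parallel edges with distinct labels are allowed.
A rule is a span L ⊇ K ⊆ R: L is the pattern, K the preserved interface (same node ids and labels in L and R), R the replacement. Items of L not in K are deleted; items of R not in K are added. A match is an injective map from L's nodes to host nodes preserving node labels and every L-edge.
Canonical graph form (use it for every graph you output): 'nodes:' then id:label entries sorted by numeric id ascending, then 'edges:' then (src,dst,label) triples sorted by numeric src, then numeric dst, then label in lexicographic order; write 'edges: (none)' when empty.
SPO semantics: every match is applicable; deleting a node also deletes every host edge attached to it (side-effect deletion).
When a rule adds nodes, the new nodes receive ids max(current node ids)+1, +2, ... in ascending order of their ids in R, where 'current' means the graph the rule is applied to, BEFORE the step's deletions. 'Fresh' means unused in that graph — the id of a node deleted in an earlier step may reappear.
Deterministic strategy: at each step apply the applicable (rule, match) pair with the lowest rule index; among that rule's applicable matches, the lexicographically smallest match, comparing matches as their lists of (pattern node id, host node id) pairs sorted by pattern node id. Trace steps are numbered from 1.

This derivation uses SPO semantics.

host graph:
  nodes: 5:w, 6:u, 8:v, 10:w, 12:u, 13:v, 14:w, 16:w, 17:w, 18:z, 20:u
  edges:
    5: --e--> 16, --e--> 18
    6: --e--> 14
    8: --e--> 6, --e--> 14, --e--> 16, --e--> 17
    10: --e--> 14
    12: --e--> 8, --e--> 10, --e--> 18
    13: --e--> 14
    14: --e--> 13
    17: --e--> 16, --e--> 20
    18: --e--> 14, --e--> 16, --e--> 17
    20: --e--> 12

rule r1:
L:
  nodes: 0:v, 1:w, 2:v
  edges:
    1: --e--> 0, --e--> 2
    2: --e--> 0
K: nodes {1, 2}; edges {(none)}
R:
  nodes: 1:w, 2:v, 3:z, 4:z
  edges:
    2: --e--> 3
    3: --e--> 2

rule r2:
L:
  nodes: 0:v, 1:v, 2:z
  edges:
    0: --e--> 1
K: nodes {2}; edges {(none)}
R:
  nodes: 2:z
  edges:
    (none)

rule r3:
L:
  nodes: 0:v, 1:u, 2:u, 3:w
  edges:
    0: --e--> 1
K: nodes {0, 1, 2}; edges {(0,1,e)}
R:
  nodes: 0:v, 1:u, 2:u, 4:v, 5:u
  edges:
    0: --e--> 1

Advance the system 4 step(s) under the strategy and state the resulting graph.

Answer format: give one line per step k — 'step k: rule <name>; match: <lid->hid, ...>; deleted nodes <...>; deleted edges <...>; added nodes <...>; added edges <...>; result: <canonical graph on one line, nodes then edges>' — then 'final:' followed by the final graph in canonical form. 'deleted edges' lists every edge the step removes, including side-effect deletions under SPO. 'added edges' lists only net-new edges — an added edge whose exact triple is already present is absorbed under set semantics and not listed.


step 1: rule r3; match: 0->8, 1->6, 2->12, 3->5; deleted nodes 5; deleted edges (5,16,e); (5,18,e); added nodes 21, 22; added edges (none); result: nodes: 6:u, 8:v, 10:w, 12:u, 13:v, 14:w, 16:w, 17:w, 18:z, 20:u, 21:v, 22:u edges: (6,14,e); (8,6,e); (8,14,e); (8,16,e); (8,17,e); (10,14,e); (12,8,e); (12,10,e); (12,18,e); (13,14,e); (14,13,e); (17,16,e); (17,20,e); (18,14,e); (18,16,e); (18,17,e); (20,12,e)
step 2: rule r3; match: 0->8, 1->6, 2->12, 3->10; deleted nodes 10; deleted edges (10,14,e); (12,10,e); added nodes 23, 24; added edges (none); result: nodes: 6:u, 8:v, 12:u, 13:v, 14:w, 16:w, 17:w, 18:z, 20:u, 21:v, 22:u, 23:v, 24:u edges: (6,14,e); (8,6,e); (8,14,e); (8,16,e); (8,17,e); (12,8,e); (12,18,e); (13,14,e); (14,13,e); (17,16,e); (17,20,e); (18,14,e); (18,16,e); (18,17,e); (20,12,e)
step 3: rule r3; match: 0->8, 1->6, 2->12, 3->14; deleted nodes 14; deleted edges (6,14,e); (8,14,e); (13,14,e); (14,13,e); (18,14,e); added nodes 25, 26; added edges (none); result: nodes: 6:u, 8:v, 12:u, 13:v, 16:w, 17:w, 18:z, 20:u, 21:v, 22:u, 23:v, 24:u, 25:v, 26:u edges: (8,6,e); (8,16,e); (8,17,e); (12,8,e); (12,18,e); (17,16,e); (17,20,e); (18,16,e); (18,17,e); (20,12,e)
step 4: rule r3; match: 0->8, 1->6, 2->12, 3->16; deleted nodes 16; deleted edges (8,16,e); (17,16,e); (18,16,e); added nodes 27, 28; added edges (none); result: nodes: 6:u, 8:v, 12:u, 13:v, 17:w, 18:z, 20:u, 21:v, 22:u, 23:v, 24:u, 25:v, 26:u, 27:v, 28:u edges: (8,6,e); (8,17,e); (12,8,e); (12,18,e); (17,20,e); (18,17,e); (20,12,e)
final:
nodes: 6:u, 8:v, 12:u, 13:v, 17:w, 18:z, 20:u, 21:v, 22:u, 23:v, 24:u, 25:v, 26:u, 27:v, 28:u
edges: (8,6,e); (8,17,e); (12,8,e); (12,18,e); (17,20,e); (18,17,e); (20,12,e)


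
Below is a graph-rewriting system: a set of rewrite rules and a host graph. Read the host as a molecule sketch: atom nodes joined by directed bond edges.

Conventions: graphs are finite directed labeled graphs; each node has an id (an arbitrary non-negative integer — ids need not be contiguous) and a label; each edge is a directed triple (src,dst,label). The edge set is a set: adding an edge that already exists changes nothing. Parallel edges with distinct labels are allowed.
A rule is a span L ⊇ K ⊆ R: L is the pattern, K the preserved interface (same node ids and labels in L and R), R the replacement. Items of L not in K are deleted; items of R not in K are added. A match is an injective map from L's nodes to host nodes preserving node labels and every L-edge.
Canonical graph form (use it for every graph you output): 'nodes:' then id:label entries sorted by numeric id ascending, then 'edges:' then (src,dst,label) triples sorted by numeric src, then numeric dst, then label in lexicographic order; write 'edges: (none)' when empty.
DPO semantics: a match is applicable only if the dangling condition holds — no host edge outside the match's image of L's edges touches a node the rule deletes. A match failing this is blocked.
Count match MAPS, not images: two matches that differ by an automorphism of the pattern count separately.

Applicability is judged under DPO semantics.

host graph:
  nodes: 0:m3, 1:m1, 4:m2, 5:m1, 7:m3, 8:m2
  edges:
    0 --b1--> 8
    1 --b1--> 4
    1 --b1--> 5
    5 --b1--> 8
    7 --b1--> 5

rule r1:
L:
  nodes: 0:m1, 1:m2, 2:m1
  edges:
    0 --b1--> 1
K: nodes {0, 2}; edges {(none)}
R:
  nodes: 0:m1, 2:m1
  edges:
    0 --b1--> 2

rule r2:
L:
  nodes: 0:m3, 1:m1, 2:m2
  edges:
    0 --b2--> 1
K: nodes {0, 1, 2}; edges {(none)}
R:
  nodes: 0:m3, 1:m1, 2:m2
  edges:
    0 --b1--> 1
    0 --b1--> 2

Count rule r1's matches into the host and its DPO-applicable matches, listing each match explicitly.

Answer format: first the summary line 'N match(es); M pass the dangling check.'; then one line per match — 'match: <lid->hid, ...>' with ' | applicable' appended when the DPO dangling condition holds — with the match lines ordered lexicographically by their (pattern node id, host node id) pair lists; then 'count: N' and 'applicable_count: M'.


2 match(es); 1 pass the dangling check.
match: 0->1, 1->4, 2->5 | applicable
match: 0->5, 1->8, 2->1
count: 2
applicable_count: 1


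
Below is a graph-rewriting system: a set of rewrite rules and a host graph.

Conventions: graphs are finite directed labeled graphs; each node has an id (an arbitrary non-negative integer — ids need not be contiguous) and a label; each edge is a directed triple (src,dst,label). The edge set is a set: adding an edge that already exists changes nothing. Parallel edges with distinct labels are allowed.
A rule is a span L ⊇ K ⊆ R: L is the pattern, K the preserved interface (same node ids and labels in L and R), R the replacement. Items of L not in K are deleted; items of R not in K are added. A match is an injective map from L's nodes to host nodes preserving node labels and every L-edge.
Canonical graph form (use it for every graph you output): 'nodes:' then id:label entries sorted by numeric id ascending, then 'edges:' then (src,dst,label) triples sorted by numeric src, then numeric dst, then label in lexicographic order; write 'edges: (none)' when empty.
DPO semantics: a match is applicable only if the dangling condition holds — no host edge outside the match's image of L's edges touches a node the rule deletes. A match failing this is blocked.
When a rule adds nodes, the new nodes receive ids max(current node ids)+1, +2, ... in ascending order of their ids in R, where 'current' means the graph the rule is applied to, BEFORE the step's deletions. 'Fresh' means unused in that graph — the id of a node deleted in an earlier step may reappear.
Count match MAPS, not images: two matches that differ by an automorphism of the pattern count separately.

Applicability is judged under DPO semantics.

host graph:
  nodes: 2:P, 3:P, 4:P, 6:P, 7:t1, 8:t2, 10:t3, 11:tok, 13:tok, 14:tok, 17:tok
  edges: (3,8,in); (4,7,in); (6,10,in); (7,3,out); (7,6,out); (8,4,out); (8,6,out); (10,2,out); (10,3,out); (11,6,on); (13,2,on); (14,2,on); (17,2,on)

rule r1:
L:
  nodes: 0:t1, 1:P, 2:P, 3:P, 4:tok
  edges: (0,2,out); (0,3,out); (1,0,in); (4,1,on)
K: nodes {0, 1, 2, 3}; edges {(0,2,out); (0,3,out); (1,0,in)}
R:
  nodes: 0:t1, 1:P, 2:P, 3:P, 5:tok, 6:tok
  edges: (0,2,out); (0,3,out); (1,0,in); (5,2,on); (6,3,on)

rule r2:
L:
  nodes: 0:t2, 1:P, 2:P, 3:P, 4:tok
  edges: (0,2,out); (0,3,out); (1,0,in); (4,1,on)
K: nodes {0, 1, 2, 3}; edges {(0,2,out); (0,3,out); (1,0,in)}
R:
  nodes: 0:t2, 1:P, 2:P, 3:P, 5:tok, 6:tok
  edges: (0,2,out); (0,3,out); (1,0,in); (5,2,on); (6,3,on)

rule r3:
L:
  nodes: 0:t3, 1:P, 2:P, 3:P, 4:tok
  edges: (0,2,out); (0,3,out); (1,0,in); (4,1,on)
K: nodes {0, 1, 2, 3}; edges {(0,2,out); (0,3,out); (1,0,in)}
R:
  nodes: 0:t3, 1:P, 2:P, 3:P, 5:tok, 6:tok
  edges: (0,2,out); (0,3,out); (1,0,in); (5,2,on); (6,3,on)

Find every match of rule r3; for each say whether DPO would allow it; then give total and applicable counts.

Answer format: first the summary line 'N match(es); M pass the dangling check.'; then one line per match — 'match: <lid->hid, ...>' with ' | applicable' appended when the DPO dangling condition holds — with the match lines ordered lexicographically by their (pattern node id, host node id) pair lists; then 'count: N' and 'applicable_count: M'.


2 match(es); 2 pass the dangling check.
match: 0->10, 1->6, 2->2, 3->3, 4->11 | applicable
match: 0->10, 1->6, 2->3, 3->2, 4->11 | applicable
count: 2
applicable_count: 2


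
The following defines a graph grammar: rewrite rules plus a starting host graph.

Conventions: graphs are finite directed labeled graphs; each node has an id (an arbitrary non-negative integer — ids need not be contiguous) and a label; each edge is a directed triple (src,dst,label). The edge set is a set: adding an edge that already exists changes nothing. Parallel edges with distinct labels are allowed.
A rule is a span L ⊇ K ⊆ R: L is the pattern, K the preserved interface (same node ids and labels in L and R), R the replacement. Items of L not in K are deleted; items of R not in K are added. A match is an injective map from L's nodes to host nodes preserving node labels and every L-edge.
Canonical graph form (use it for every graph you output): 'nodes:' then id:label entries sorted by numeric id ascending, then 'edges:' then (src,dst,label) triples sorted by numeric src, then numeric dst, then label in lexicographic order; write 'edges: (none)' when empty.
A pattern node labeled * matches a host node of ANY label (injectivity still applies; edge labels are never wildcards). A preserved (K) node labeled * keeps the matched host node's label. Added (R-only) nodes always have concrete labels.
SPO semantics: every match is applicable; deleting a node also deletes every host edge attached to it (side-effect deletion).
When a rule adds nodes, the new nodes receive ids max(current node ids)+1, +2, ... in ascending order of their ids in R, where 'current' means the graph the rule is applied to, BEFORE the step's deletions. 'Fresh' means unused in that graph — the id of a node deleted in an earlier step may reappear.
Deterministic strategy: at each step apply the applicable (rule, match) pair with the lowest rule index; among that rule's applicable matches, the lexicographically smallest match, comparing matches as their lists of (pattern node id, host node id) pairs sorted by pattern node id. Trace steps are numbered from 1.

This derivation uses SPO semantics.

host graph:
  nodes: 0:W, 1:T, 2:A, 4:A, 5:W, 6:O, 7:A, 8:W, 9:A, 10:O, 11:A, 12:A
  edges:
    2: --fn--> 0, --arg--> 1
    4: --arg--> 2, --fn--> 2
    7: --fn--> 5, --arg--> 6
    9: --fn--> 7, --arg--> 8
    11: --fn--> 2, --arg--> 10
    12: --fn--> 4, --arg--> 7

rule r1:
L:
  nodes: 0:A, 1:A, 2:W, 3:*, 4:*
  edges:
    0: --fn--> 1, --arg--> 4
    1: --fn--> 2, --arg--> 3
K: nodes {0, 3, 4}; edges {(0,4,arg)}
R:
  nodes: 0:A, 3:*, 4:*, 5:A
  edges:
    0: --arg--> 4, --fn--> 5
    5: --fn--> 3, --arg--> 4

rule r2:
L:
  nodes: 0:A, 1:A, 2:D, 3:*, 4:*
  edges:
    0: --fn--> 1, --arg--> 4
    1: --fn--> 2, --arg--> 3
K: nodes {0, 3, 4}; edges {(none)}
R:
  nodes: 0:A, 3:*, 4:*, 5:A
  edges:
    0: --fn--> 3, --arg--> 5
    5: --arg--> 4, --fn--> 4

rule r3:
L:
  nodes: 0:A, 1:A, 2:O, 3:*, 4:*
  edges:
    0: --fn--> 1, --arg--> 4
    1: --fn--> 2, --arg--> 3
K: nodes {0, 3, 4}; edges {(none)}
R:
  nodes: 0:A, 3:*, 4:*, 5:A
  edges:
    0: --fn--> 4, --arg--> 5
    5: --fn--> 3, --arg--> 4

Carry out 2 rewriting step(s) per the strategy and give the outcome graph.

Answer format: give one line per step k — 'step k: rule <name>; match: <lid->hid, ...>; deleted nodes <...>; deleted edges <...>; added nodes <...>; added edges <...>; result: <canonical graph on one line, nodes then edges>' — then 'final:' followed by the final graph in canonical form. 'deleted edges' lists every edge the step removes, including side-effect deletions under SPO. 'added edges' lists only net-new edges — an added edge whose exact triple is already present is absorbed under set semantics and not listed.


step 1: rule r1; match: 0->9, 1->7, 2->5, 3->6, 4->8; deleted nodes 5, 7; deleted edges (7,5,fn); (7,6,arg); (9,7,fn); (12,7,arg); added nodes 13; added edges (9,13,fn); (13,6,fn); (13,8,arg); result: nodes: 0:W, 1:T, 2:A, 4:A, 6:O, 8:W, 9:A, 10:O, 11:A, 12:A, 13:A edges: (2,0,fn); (2,1,arg); (4,2,arg); (4,2,fn); (9,8,arg); (9,13,fn); (11,2,fn); (11,10,arg); (12,4,fn); (13,6,fn); (13,8,arg)
step 2: rule r1; match: 0->11, 1->2, 2->0, 3->1, 4->10; deleted nodes 0, 2; deleted edges (2,0,fn); (2,1,arg); (4,2,arg); (4,2,fn); (11,2,fn); added nodes 14; added edges (11,14,fn); (14,1,fn); (14,10,arg); result: nodes: 1:T, 4:A, 6:O, 8:W, 9:A, 10:O, 11:A, 12:A, 13:A, 14:A edges: (9,8,arg); (9,13,fn); (11,10,arg); (11,14,fn); (12,4,fn); (13,6,fn); (13,8,arg); (14,1,fn); (14,10,arg)
final:
nodes: 1:T, 4:A, 6:O, 8:W, 9:A, 10:O, 11:A, 12:A, 13:A, 14:A
edges: (9,8,arg); (9,13,fn); (11,10,arg); (11,14,fn); (12,4,fn); (13,6,fn); (13,8,arg); (14,1,fn); (14,10,arg)


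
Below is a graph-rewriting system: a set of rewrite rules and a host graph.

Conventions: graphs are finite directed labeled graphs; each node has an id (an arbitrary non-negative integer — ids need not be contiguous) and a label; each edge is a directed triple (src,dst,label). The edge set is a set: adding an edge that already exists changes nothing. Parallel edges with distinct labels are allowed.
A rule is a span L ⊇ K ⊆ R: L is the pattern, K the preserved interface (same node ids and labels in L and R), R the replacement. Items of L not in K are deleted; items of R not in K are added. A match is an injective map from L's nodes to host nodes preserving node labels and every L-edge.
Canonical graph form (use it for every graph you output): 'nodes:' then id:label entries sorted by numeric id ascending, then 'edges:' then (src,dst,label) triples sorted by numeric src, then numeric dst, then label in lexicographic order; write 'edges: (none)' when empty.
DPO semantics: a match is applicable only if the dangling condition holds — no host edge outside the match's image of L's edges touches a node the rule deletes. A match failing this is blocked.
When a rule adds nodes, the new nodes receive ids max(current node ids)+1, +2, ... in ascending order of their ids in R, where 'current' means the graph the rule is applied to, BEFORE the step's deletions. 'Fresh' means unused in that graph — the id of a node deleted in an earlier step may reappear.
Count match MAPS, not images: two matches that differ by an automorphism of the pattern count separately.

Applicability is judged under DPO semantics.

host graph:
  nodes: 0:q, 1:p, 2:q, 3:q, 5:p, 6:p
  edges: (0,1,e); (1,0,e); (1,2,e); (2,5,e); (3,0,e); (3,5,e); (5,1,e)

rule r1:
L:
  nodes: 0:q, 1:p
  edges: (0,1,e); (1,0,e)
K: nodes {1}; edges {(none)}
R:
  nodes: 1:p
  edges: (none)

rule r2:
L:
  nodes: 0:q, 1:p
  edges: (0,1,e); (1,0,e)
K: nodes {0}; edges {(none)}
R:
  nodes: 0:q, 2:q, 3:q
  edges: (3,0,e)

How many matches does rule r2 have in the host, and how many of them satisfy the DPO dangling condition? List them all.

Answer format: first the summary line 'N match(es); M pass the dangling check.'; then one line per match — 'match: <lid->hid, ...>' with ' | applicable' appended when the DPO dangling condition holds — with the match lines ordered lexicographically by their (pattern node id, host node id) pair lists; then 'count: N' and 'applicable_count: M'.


1 match(es); 0 pass the dangling check.
match: 0->0, 1->1
count: 1
applicable_count: 0


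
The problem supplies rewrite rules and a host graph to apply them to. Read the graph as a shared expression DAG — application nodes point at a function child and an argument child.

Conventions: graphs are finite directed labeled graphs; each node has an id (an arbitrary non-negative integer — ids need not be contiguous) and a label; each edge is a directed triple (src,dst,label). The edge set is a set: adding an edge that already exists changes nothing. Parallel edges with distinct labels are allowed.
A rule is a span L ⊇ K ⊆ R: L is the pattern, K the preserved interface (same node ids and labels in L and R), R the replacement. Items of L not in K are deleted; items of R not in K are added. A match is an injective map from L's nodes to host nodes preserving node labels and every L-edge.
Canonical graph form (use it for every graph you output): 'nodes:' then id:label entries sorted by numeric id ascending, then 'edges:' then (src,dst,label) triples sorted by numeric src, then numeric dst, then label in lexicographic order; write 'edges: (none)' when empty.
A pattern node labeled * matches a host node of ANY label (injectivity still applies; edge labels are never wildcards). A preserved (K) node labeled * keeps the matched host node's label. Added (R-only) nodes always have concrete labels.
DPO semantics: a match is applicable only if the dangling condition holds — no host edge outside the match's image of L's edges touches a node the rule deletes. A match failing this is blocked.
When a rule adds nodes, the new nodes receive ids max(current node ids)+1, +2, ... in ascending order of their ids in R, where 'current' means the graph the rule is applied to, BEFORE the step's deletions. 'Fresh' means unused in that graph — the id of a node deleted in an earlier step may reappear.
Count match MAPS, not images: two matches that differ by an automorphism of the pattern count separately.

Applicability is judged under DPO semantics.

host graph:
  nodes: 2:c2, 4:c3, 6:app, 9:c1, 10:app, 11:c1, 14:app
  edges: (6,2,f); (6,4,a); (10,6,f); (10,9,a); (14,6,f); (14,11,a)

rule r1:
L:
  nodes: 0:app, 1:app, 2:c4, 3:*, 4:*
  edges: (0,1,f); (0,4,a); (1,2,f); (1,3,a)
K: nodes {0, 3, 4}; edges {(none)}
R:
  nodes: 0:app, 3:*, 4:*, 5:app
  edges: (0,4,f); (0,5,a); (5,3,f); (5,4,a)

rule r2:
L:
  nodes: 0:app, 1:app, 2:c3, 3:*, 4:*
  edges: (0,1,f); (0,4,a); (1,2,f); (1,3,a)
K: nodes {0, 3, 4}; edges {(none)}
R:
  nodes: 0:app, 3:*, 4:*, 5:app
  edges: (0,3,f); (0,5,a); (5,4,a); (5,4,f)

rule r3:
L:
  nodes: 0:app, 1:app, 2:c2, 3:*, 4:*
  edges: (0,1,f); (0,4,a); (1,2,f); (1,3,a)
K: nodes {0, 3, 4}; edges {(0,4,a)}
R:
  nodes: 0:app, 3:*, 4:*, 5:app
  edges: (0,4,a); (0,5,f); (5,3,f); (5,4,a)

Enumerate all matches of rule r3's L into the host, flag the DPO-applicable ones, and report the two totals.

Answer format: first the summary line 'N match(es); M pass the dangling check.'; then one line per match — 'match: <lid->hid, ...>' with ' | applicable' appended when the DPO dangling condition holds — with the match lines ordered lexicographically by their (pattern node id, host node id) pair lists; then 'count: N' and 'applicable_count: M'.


2 match(es); 0 pass the dangling check.
match: 0->10, 1->6, 2->2, 3->4, 4->9
match: 0->14, 1->6, 2->2, 3->4, 4->11
count: 2
applicable_count: 0


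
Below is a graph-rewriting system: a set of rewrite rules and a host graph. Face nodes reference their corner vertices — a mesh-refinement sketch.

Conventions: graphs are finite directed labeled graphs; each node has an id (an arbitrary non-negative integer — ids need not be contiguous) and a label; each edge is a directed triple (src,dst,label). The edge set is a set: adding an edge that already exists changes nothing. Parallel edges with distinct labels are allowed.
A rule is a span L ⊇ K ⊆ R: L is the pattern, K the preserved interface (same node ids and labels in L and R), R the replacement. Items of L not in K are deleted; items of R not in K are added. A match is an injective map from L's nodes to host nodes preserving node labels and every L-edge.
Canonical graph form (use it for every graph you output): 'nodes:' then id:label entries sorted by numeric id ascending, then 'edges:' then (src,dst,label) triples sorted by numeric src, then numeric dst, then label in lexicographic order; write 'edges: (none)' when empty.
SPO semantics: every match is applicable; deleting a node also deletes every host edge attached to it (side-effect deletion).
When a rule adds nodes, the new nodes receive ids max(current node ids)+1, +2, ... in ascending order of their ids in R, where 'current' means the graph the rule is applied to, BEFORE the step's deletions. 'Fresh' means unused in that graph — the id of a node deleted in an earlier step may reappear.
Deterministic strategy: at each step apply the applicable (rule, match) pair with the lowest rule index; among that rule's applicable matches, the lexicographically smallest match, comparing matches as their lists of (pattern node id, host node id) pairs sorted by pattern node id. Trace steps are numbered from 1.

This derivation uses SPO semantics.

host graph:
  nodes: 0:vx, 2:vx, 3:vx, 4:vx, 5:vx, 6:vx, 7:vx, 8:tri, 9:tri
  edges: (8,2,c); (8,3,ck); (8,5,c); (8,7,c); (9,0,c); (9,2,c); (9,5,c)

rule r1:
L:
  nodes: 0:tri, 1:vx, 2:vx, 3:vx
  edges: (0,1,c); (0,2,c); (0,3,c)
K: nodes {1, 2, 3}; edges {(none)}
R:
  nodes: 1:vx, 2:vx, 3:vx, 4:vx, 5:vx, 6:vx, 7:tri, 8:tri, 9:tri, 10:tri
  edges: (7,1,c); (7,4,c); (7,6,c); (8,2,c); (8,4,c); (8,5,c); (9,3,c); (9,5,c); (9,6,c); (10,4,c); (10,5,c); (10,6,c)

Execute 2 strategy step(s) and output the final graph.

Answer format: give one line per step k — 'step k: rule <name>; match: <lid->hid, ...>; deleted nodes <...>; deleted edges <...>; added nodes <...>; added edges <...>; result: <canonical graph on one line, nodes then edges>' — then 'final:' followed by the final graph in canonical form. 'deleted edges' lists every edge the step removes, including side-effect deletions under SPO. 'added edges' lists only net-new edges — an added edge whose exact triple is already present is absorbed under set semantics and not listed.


step 1: rule r1; match: 0->8, 1->2, 2->5, 3->7; deleted nodes 8; deleted edges (8,2,c); (8,3,ck); (8,5,c); (8,7,c); added nodes 10, 11, 12, 13, 14, 15, 16; added edges (13,2,c); (13,10,c); (13,12,c); (14,5,c); (14,10,c); (14,11,c); (15,7,c); (15,11,c); (15,12,c); (16,10,c); (16,11,c); (16,12,c); result: nodes: 0:vx, 2:vx, 3:vx, 4:vx, 5:vx, 6:vx, 7:vx, 9:tri, 10:vx, 11:vx, 12:vx, 13:tri, 14:tri, 15:tri, 16:tri edges: (9,0,c); (9,2,c); (9,5,c); (13,2,c); (13,10,c); (13,12,c); (14,5,c); (14,10,c); (14,11,c); (15,7,c); (15,11,c); (15,12,c); (16,10,c); (16,11,c); (16,12,c)
step 2: rule r1; match: 0->9, 1->0, 2->2, 3->5; deleted nodes 9; deleted edges (9,0,c); (9,2,c); (9,5,c); added nodes 17, 18, 19, 20, 21, 22, 23; added edges (20,0,c); (20,17,c); (20,19,c); (21,2,c); (21,17,c); (21,18,c); (22,5,c); (22,18,c); (22,19,c); (23,17,c); (23,18,c); (23,19,c); result: nodes: 0:vx, 2:vx, 3:vx, 4:vx, 5:vx, 6:vx, 7:vx, 10:vx, 11:vx, 12:vx, 13:tri, 14:tri, 15:tri, 16:tri, 17:vx, 18:vx, 19:vx, 20:tri, 21:tri, 22:tri, 23:tri edges: (13,2,c); (13,10,c); (13,12,c); (14,5,c); (14,10,c); (14,11,c); (15,7,c); (15,11,c); (15,12,c); (16,10,c); (16,11,c); (16,12,c); (20,0,c); (20,17,c); (20,19,c); (21,2,c); (21,17,c); (21,18,c); (22,5,c); (22,18,c); (22,19,c); (23,17,c); (23,18,c); (23,19,c)
final:
nodes: 0:vx, 2:vx, 3:vx, 4:vx, 5:vx, 6:vx, 7:vx, 10:vx, 11:vx, 12:vx, 13:tri, 14:tri, 15:tri, 16:tri, 17:vx, 18:vx, 19:vx, 20:tri, 21:tri, 22:tri, 23:tri
edges: (13,2,c); (13,10,c); (13,12,c); (14,5,c); (14,10,c); (14,11,c); (15,7,c); (15,11,c); (15,12,c); (16,10,c); (16,11,c); (16,12,c); (20,0,c); (20,17,c); (20,19,c); (21,2,c); (21,17,c); (21,18,c); (22,5,c); (22,18,c); (22,19,c); (23,17,c); (23,18,c); (23,19,c)
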